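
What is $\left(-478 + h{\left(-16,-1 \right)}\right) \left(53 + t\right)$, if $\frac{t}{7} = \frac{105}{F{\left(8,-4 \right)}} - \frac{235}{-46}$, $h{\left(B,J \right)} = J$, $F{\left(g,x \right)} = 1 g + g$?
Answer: $- \frac{23743551}{368} \approx -64521.0$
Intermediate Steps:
$F{\left(g,x \right)} = 2 g$ ($F{\left(g,x \right)} = g + g = 2 g$)
$t = \frac{30065}{368}$ ($t = 7 \left(\frac{105}{2 \cdot 8} - \frac{235}{-46}\right) = 7 \left(\frac{105}{16} - - \frac{235}{46}\right) = 7 \left(105 \cdot \frac{1}{16} + \frac{235}{46}\right) = 7 \left(\frac{105}{16} + \frac{235}{46}\right) = 7 \cdot \frac{4295}{368} = \frac{30065}{368} \approx 81.698$)
$\left(-478 + h{\left(-16,-1 \right)}\right) \left(53 + t\right) = \left(-478 - 1\right) \left(53 + \frac{30065}{368}\right) = \left(-479\right) \frac{49569}{368} = - \frac{23743551}{368}$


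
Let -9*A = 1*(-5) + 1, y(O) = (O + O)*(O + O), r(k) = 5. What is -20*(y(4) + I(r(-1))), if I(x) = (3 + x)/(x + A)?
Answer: -64160/49 ≈ -1309.4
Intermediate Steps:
y(O) = 4*O² (y(O) = (2*O)*(2*O) = 4*O²)
A = 4/9 (A = -(1*(-5) + 1)/9 = -(-5 + 1)/9 = -⅑*(-4) = 4/9 ≈ 0.44444)
I(x) = (3 + x)/(4/9 + x) (I(x) = (3 + x)/(x + 4/9) = (3 + x)/(4/9 + x))
-20*(y(4) + I(r(-1))) = -20*(4*4² + 9*(3 + 5)/(4 + 9*5)) = -20*(4*16 + 9*8/(4 + 45)) = -20*(64 + 9*8/49) = -20*(64 + 9*(1/49)*8) = -20*(64 + 72/49) = -20*3208/49 = -64160/49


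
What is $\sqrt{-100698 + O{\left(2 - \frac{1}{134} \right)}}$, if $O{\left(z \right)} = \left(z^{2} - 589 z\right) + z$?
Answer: $\frac{i \sqrt{1829099463}}{134} \approx 319.16 i$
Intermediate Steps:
$O{\left(z \right)} = z^{2} - 588 z$
$\sqrt{-100698 + O{\left(2 - \frac{1}{134} \right)}} = \sqrt{-100698 + \left(2 - \frac{1}{134}\right) \left(-588 + \left(2 - \frac{1}{134}\right)\right)} = \sqrt{-100698 + \frac{267 \left(-588 + \frac{267}{134}\right)}{134}} = \sqrt{-100698 + \frac{267}{134} \left(- \frac{78525}{134}\right)} = \sqrt{-100698 - \frac{20966175}{17956}} = \sqrt{- \frac{1829099463}{17956}} = \frac{i \sqrt{1829099463}}{134}$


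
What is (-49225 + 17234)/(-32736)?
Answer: 31991/32736 ≈ 0.97724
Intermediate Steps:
(-49225 + 17234)/(-32736) = -31991*(-1/32736) = 31991/32736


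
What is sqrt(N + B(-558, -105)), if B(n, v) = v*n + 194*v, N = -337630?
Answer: I*sqrt(299410) ≈ 547.18*I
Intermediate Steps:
B(n, v) = 194*v + n*v (B(n, v) = n*v + 194*v = 194*v + n*v)
sqrt(N + B(-558, -105)) = sqrt(-337630 - 105*(194 - 558)) = sqrt(-337630 - 105*(-364)) = sqrt(-337630 + 38220) = sqrt(-299410) = I*sqrt(299410)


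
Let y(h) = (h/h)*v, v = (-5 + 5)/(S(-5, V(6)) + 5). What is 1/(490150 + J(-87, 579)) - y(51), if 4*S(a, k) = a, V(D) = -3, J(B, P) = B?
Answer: 1/490063 ≈ 2.0406e-6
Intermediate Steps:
S(a, k) = a/4
v = 0 (v = (-5 + 5)/((¼)*(-5) + 5) = 0/(-5/4 + 5) = 0/(15/4) = 0*(4/15) = 0)
y(h) = 0 (y(h) = (h/h)*0 = 1*0 = 0)
1/(490150 + J(-87, 579)) - y(51) = 1/(490150 - 87) - 1*0 = 1/490063 + 0 = 1/490063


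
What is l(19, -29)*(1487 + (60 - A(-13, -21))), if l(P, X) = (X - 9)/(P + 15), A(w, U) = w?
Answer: -29640/17 ≈ -1743.5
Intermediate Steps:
l(P, X) = (-9 + X)/(15 + P)
l(19, -29)*(1487 + (60 - A(-13, -21))) = ((-9 - 29)/(15 + 19))*(1487 + (60 - 1*(-13))) = (-38/34)*(1487 + (60 + 13)) = ((1/34)*(-38))*(1487 + 73) = -19/17*1560 = -29640/17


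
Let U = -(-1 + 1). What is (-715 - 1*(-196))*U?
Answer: 0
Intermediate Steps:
U = 0 (U = -1*0 = 0)
(-715 - 1*(-196))*U = (-715 - 1*(-196))*0 = (-715 + 196)*0 = -519*0 = 0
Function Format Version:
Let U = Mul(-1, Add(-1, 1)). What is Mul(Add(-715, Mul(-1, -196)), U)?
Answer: 0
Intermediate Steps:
U = 0 (U = Mul(-1, 0) = 0)
Mul(Add(-715, Mul(-1, -196)), U) = Mul(Add(-715, Mul(-1, -196)), 0) = Mul(Add(-715, 196), 0) = Mul(-519, 0) = 0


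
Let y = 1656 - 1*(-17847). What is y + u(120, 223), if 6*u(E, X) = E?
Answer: 19523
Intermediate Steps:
u(E, X) = E/6
y = 19503 (y = 1656 + 17847 = 19503)
y + u(120, 223) = 19503 + (⅙)*120 = 19503 + 20 = 19523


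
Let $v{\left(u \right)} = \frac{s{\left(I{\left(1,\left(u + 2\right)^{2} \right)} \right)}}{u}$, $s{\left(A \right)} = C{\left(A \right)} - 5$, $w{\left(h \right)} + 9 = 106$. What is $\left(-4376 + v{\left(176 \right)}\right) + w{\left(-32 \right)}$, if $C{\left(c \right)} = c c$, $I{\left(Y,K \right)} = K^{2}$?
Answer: $\frac{1007766734258979627}{176} \approx 5.7259 \cdot 10^{15}$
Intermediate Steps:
$w{\left(h \right)} = 97$ ($w{\left(h \right)} = -9 + 106 = 97$)
$C{\left(c \right)} = c^{2}$
$s{\left(A \right)} = -5 + A^{2}$ ($s{\left(A \right)} = A^{2} - 5 = -5 + A^{2}$)
$v{\left(u \right)} = \frac{-5 + \left(2 + u\right)^{8}}{u}$ ($v{\left(u \right)} = \frac{-5 + \left(\left(\left(u + 2\right)^{2}\right)^{2}\right)^{2}}{u} = \frac{-5 + \left(\left(\left(2 + u\right)^{2}\right)^{2}\right)^{2}}{u} = \frac{-5 + \left(\left(2 + u\right)^{4}\right)^{2}}{u} = \frac{-5 + \left(2 + u\right)^{8}}{u}$)
$\left(-4376 + v{\left(176 \right)}\right) + w{\left(-32 \right)} = \left(-4376 + \frac{-5 + \left(2 + 176\right)^{8}}{176}\right) + 97 = \left(-4376 + \frac{-5 + 178^{8}}{176}\right) + 97 = \left(-4376 + \frac{-5 + 1007766734259732736}{176}\right) + 97 = \left(-4376 + \frac{1}{176} \cdot 1007766734259732731\right) + 97 = \left(-4376 + \frac{1007766734259732731}{176}\right) + 97 = \frac{1007766734258962555}{176} + 97 = \frac{1007766734258979627}{176}$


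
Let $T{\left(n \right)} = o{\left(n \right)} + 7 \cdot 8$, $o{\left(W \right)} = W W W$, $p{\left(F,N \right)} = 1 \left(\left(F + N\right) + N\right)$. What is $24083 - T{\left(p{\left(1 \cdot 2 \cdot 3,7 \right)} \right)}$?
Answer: $16027$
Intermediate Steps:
$p{\left(F,N \right)} = F + 2 N$ ($p{\left(F,N \right)} = 1 \left(F + 2 N\right) = F + 2 N$)
$o{\left(W \right)} = W^{3}$ ($o{\left(W \right)} = W^{2} W = W^{3}$)
$T{\left(n \right)} = 56 + n^{3}$ ($T{\left(n \right)} = n^{3} + 7 \cdot 8 = n^{3} + 56 = 56 + n^{3}$)
$24083 - T{\left(p{\left(1 \cdot 2 \cdot 3,7 \right)} \right)} = 24083 - \left(56 + \left(1 \cdot 2 \cdot 3 + 2 \cdot 7\right)^{3}\right) = 24083 - \left(56 + \left(2 \cdot 3 + 14\right)^{3}\right) = 24083 - \left(56 + \left(6 + 14\right)^{3}\right) = 24083 - \left(56 + 20^{3}\right) = 24083 - \left(56 + 8000\right) = 24083 - 8056 = 16027$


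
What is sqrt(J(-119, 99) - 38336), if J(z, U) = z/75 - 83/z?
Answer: 8*I*sqrt(1908593043)/1785 ≈ 195.8*I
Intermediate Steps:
J(z, U) = -83/z + z/75 (J(z, U) = z*(1/75) - 83/z = z/75 - 83/z = -83/z + z/75)
sqrt(J(-119, 99) - 38336) = sqrt((-83/(-119) + (1/75)*(-119)) - 38336) = sqrt((-83*(-1/119) - 119/75) - 38336) = sqrt((83/119 - 119/75) - 38336) = sqrt(-7936/8925 - 38336) = sqrt(-342156736/8925) = 8*I*sqrt(1908593043)/1785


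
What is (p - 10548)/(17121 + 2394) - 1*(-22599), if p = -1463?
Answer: 441007474/19515 ≈ 22598.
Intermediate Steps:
(p - 10548)/(17121 + 2394) - 1*(-22599) = (-1463 - 10548)/(17121 + 2394) - 1*(-22599) = -12011/19515 + 22599 = 441007474/19515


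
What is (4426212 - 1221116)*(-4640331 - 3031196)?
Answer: -24587980501592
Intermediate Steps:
(4426212 - 1221116)*(-4640331 - 3031196) = 3205096*(-7671527) = -24587980501592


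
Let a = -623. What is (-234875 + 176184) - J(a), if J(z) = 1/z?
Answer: -36564492/623 ≈ -58691.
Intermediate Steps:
(-234875 + 176184) - J(a) = (-234875 + 176184) - 1/(-623) = -58691 - 1*(-1/623) = -58691 + 1/623 = -36564492/623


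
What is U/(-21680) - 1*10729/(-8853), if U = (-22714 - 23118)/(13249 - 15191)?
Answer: 56414076943/46591745460 ≈ 1.2108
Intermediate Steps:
U = 22916/971 (U = -45832/(-1942) = -45832*(-1/1942) = 22916/971 ≈ 23.600)
U/(-21680) - 1*10729/(-8853) = (22916/971)/(-21680) - 1*10729/(-8853) = (22916/971)*(-1/21680) - 10729*(-1/8853) = -5729/5262820 + 10729/8853 = 56414076943/46591745460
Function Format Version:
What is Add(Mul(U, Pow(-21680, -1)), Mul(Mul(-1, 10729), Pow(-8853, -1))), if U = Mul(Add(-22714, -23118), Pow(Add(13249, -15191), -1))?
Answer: Rational(56414076943, 46591745460) ≈ 1.2108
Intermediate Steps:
U = Rational(22916, 971) (U = Mul(-45832, Pow(-1942, -1)) = Mul(-45832, Rational(-1, 1942)) = Rational(22916, 971) ≈ 23.600)
Add(Mul(U, Pow(-21680, -1)), Mul(Mul(-1, 10729), Pow(-8853, -1))) = Add(Mul(Rational(22916, 971), Pow(-21680, -1)), Mul(Mul(-1, 10729), Pow(-8853, -1))) = Add(Mul(Rational(22916, 971), Rational(-1, 21680)), Mul(-10729, Rational(-1, 8853))) = Add(Rational(-5729, 5262820), Rational(10729, 8853)) = Rational(56414076943, 46591745460)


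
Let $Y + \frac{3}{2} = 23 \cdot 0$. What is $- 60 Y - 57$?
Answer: $33$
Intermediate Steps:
$Y = - \frac{3}{2}$ ($Y = - \frac{3}{2} + 23 \cdot 0 = - \frac{3}{2} + 0 = - \frac{3}{2} \approx -1.5$)
$- 60 Y - 57 = \left(-60\right) \left(- \frac{3}{2}\right) - 57 = 90 - 57 = 33$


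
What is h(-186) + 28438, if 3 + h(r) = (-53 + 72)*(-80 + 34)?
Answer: 27561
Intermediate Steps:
h(r) = -877 (h(r) = -3 + (-53 + 72)*(-80 + 34) = -3 + 19*(-46) = -3 - 874 = -877)
h(-186) + 28438 = -877 + 28438 = 27561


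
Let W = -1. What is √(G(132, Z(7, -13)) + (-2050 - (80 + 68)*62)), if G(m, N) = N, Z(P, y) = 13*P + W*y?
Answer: I*√11122 ≈ 105.46*I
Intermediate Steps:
Z(P, y) = -y + 13*P (Z(P, y) = 13*P - y = -y + 13*P)
√(G(132, Z(7, -13)) + (-2050 - (80 + 68)*62)) = √((-1*(-13) + 13*7) + (-2050 - (80 + 68)*62)) = √((13 + 91) + (-2050 - 148*62)) = √(104 + (-2050 - 1*9176)) = √(104 + (-2050 - 9176)) = √(104 - 11226) = √(-11122) = I*√11122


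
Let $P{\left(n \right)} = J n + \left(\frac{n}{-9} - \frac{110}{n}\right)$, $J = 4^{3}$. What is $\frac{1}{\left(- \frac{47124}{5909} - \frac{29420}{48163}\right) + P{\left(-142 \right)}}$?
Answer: $- \frac{181856311713}{1651261378925273} \approx -0.00011013$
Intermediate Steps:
$J = 64$
$P{\left(n \right)} = - \frac{110}{n} + \frac{575 n}{9}$ ($P{\left(n \right)} = 64 n + \left(\frac{n}{-9} - \frac{110}{n}\right) = 64 n + \left(n \left(- \frac{1}{9}\right) - \frac{110}{n}\right) = 64 n - \left(\frac{110}{n} + \frac{n}{9}\right) = - \frac{110}{n} + \frac{575 n}{9}$)
$\frac{1}{\left(- \frac{47124}{5909} - \frac{29420}{48163}\right) + P{\left(-142 \right)}} = \frac{1}{\left(- \frac{47124}{5909} - \frac{29420}{48163}\right) + \left(- \frac{110}{-142} + \frac{575}{9} \left(-142\right)\right)} = \frac{1}{\left(\left(-47124\right) \frac{1}{5909} - \frac{29420}{48163}\right) - \frac{5796655}{639}} = \frac{1}{\left(- \frac{47124}{5909} - \frac{29420}{48163}\right) + \left(\frac{55}{71} - \frac{81650}{9}\right)} = \frac{1}{- \frac{2443475992}{284595167} - \frac{5796655}{639}} = \frac{1}{- \frac{1651261378925273}{181856311713}} = - \frac{181856311713}{1651261378925273}$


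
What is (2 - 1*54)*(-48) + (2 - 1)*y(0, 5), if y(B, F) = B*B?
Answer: 2496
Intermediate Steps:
y(B, F) = B²
(2 - 1*54)*(-48) + (2 - 1)*y(0, 5) = (2 - 1*54)*(-48) + (2 - 1)*0² = (2 - 54)*(-48) + 1*0 = -52*(-48) + 0 = 2496 + 0 = 2496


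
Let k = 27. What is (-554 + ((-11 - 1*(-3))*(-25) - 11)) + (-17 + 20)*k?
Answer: -284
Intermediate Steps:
(-554 + ((-11 - 1*(-3))*(-25) - 11)) + (-17 + 20)*k = (-554 + ((-11 - 1*(-3))*(-25) - 11)) + (-17 + 20)*27 = (-554 + ((-11 + 3)*(-25) - 11)) + 3*27 = (-554 + (-8*(-25) - 11)) + 81 = (-554 + (200 - 11)) + 81 = (-554 + 189) + 81 = -365 + 81 = -284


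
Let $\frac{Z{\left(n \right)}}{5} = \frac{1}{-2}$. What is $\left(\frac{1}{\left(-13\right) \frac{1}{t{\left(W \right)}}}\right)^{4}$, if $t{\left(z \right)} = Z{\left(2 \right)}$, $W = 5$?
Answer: $\frac{625}{456976} \approx 0.0013677$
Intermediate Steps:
$Z{\left(n \right)} = - \frac{5}{2}$ ($Z{\left(n \right)} = \frac{5}{-2} = 5 \left(- \frac{1}{2}\right) = - \frac{5}{2}$)
$t{\left(z \right)} = - \frac{5}{2}$
$\left(\frac{1}{\left(-13\right) \frac{1}{t{\left(W \right)}}}\right)^{4} = \left(\frac{1}{\left(-13\right) \frac{1}{- \frac{5}{2}}}\right)^{4} = \left(\frac{1}{\left(-13\right) \left(- \frac{2}{5}\right)}\right)^{4} = \left(\frac{1}{\frac{26}{5}}\right)^{4} = \left(\frac{5}{26}\right)^{4} = \frac{625}{456976}$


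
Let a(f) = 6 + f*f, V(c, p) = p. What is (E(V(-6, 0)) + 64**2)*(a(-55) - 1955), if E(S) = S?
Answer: 4407296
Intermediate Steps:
a(f) = 6 + f**2
(E(V(-6, 0)) + 64**2)*(a(-55) - 1955) = (0 + 64**2)*((6 + (-55)**2) - 1955) = (0 + 4096)*((6 + 3025) - 1955) = 4096*(3031 - 1955) = 4096*1076 = 4407296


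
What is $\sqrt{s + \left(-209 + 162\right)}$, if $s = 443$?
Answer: $6 \sqrt{11} \approx 19.9$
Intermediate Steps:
$\sqrt{s + \left(-209 + 162\right)} = \sqrt{443 + \left(-209 + 162\right)} = \sqrt{443 - 47} = \sqrt{396} = 6 \sqrt{11}$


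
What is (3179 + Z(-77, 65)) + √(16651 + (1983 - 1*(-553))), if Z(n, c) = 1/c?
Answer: 206636/65 + √19187 ≈ 3317.5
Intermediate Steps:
(3179 + Z(-77, 65)) + √(16651 + (1983 - 1*(-553))) = (3179 + 1/65) + √(16651 + (1983 - 1*(-553))) = (3179 + 1/65) + √(16651 + (1983 + 553)) = 206636/65 + √(16651 + 2536) = 206636/65 + √19187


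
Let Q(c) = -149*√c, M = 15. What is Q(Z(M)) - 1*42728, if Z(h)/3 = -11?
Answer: -42728 - 149*I*√33 ≈ -42728.0 - 855.94*I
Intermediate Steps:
Z(h) = -33 (Z(h) = 3*(-11) = -33)
Q(Z(M)) - 1*42728 = -149*I*√33 - 1*42728 = -149*I*√33 - 42728 = -42728 - 149*I*√33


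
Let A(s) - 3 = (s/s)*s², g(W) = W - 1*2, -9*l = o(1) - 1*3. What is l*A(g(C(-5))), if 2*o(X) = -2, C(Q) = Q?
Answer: 208/9 ≈ 23.111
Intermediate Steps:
o(X) = -1 (o(X) = (½)*(-2) = -1)
l = 4/9 (l = -(-1 - 1*3)/9 = -(-1 - 3)/9 = -⅑*(-4) = 4/9 ≈ 0.44444)
g(W) = -2 + W (g(W) = W - 2 = -2 + W)
A(s) = 3 + s² (A(s) = 3 + (s/s)*s² = 3 + 1*s² = 3 + s²)
l*A(g(C(-5))) = 4*(3 + (-2 - 5)²)/9 = 4*(3 + (-7)²)/9 = 4*(3 + 49)/9 = (4/9)*52 = 208/9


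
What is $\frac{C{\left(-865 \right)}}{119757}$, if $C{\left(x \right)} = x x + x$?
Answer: $\frac{249120}{39919} \approx 6.2406$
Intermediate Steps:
$C{\left(x \right)} = x + x^{2}$ ($C{\left(x \right)} = x^{2} + x = x + x^{2}$)
$\frac{C{\left(-865 \right)}}{119757} = \frac{\left(-865\right) \left(1 - 865\right)}{119757} = \left(-865\right) \left(-864\right) \frac{1}{119757} = 747360 \cdot \frac{1}{119757} = \frac{249120}{39919}$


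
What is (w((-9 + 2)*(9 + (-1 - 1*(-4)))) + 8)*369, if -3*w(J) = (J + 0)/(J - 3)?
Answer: 82164/29 ≈ 2833.2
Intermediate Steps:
w(J) = -J/(3*(-3 + J)) (w(J) = -(J + 0)/(3*(J - 3)) = -J/(3*(-3 + J)))
(w((-9 + 2)*(9 + (-1 - 1*(-4)))) + 8)*369 = (-(-9 + 2)*(9 + (-1 - 1*(-4)))/(-9 + 3*((-9 + 2)*(9 + (-1 - 1*(-4))))) + 8)*369 = (-(-7*(9 + (-1 + 4)))/(-9 + 3*(-7*(9 + (-1 + 4)))) + 8)*369 = (-(-7*(9 + 3))/(-9 + 3*(-7*(9 + 3))) + 8)*369 = (-(-7*12)/(-9 + 3*(-7*12)) + 8)*369 = (-1*(-84)/(-9 + 3*(-84)) + 8)*369 = (-1*(-84)/(-9 - 252) + 8)*369 = (-1*(-84)/(-261) + 8)*369 = (-1*(-84)*(-1/261) + 8)*369 = (-28/87 + 8)*369 = (668/87)*369 = 82164/29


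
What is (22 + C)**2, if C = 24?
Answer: 2116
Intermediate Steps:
(22 + C)**2 = (22 + 24)**2 = 46**2 = 2116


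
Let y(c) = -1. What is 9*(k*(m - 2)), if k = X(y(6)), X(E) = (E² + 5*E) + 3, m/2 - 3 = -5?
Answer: 54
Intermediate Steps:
m = -4 (m = 6 + 2*(-5) = 6 - 10 = -4)
X(E) = 3 + E² + 5*E
k = -1 (k = 3 + (-1)² + 5*(-1) = 3 + 1 - 5 = -1)
9*(k*(m - 2)) = 9*(-(-4 - 2)) = 9*(-1*(-6)) = 9*6 = 54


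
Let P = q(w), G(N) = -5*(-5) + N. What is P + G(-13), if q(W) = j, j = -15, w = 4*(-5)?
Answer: -3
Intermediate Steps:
G(N) = 25 + N
w = -20
q(W) = -15
P = -15
P + G(-13) = -15 + (25 - 13) = -15 + 12 = -3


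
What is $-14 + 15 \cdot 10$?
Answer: $136$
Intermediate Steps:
$-14 + 15 \cdot 10 = -14 + 150 = 136$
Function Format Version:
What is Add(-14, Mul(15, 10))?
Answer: 136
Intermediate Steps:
Add(-14, Mul(15, 10)) = Add(-14, 150) = 136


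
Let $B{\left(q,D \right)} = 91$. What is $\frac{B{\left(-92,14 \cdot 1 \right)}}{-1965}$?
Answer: $- \frac{91}{1965} \approx -0.04631$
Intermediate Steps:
$\frac{B{\left(-92,14 \cdot 1 \right)}}{-1965} = \frac{91}{-1965} = 91 \left(- \frac{1}{1965}\right) = - \frac{91}{1965}$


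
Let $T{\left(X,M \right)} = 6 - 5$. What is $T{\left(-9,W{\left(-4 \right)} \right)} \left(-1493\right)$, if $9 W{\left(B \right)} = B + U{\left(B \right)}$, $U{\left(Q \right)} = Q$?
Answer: $-1493$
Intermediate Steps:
$W{\left(B \right)} = \frac{2 B}{9}$ ($W{\left(B \right)} = \frac{B + B}{9} = \frac{2 B}{9}$)
$T{\left(X,M \right)} = 1$ ($T{\left(X,M \right)} = 6 - 5 = 1$)
$T{\left(-9,W{\left(-4 \right)} \right)} \left(-1493\right) = 1 \left(-1493\right) = -1493$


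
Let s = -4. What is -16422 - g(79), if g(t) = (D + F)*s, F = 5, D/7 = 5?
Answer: -16262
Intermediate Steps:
D = 35 (D = 7*5 = 35)
g(t) = -160 (g(t) = (35 + 5)*(-4) = 40*(-4) = -160)
-16422 - g(79) = -16422 - 1*(-160) = -16422 + 160 = -16262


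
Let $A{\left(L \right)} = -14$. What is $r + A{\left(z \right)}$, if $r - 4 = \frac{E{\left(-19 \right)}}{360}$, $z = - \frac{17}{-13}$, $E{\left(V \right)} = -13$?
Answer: $- \frac{3613}{360} \approx -10.036$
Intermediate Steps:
$z = \frac{17}{13}$ ($z = \left(-17\right) \left(- \frac{1}{13}\right) = \frac{17}{13} \approx 1.3077$)
$r = \frac{1427}{360}$ ($r = 4 - \frac{13}{360} = \frac{1427}{360} \approx 3.9639$)
$r + A{\left(z \right)} = \frac{1427}{360} - 14 = - \frac{3613}{360}$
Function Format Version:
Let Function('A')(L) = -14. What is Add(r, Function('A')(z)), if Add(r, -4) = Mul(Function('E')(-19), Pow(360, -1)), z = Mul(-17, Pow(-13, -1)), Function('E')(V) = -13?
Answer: Rational(-3613, 360) ≈ -10.036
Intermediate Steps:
z = Rational(17, 13) (z = Mul(-17, Rational(-1, 13)) = Rational(17, 13) ≈ 1.3077)
r = Rational(1427, 360) (r = Add(4, Mul(-13, Pow(360, -1))) = Add(4, Mul(-13, Rational(1, 360))) = Add(4, Rational(-13, 360)) = Rational(1427, 360) ≈ 3.9639)
Add(r, Function('A')(z)) = Add(Rational(1427, 360), -14) = Rational(-3613, 360)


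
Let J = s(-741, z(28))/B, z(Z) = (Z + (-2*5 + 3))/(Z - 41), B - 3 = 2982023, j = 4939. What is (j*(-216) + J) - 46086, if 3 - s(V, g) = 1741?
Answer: -1659363278699/1491013 ≈ -1.1129e+6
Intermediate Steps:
B = 2982026 (B = 3 + 2982023 = 2982026)
z(Z) = (-7 + Z)/(-41 + Z) (z(Z) = (Z + (-10 + 3))/(-41 + Z) = (Z - 7)/(-41 + Z) = (-7 + Z)/(-41 + Z))
s(V, g) = -1738 (s(V, g) = 3 - 1*1741 = 3 - 1741 = -1738)
J = -869/1491013 (J = -1738/2982026 = -1738*1/2982026 = -869/1491013 ≈ -0.00058283)
(j*(-216) + J) - 46086 = (4939*(-216) - 869/1491013) - 46086 = (-1066824 - 869/1491013) - 46086 = -1590648453581/1491013 - 46086 = -1659363278699/1491013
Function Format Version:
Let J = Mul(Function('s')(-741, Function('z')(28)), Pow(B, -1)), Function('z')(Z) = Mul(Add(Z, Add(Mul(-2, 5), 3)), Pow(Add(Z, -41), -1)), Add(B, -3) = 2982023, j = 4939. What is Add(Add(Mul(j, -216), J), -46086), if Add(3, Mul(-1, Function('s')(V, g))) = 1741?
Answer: Rational(-1659363278699, 1491013) ≈ -1.1129e+6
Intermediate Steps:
B = 2982026 (B = Add(3, 2982023) = 2982026)
Function('z')(Z) = Mul(Pow(Add(-41, Z), -1), Add(-7, Z)) (Function('z')(Z) = Mul(Add(Z, Add(-10, 3)), Pow(Add(-41, Z), -1)) = Mul(Add(Z, -7), Pow(Add(-41, Z), -1)) = Mul(Add(-7, Z), Pow(Add(-41, Z), -1)) = Mul(Pow(Add(-41, Z), -1), Add(-7, Z)))
Function('s')(V, g) = -1738 (Function('s')(V, g) = Add(3, Mul(-1, 1741)) = Add(3, -1741) = -1738)
J = Rational(-869, 1491013) (J = Mul(-1738, Pow(2982026, -1)) = Mul(-1738, Rational(1, 2982026)) = Rational(-869, 1491013) ≈ -0.00058283)
Add(Add(Mul(j, -216), J), -46086) = Add(Add(Mul(4939, -216), Rational(-869, 1491013)), -46086) = Add(Add(-1066824, Rational(-869, 1491013)), -46086) = Add(Rational(-1590648453581, 1491013), -46086) = Rational(-1659363278699, 1491013)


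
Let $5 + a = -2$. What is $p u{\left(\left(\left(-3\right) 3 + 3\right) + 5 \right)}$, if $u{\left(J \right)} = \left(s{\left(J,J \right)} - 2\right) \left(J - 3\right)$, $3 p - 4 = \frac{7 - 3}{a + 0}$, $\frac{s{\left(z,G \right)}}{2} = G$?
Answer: $\frac{128}{7} \approx 18.286$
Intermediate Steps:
$s{\left(z,G \right)} = 2 G$
$a = -7$ ($a = -5 - 2 = -7$)
$p = \frac{8}{7}$ ($p = \frac{4}{3} + \frac{\left(7 - 3\right) \frac{1}{-7 + 0}}{3} = \frac{4}{3} + \frac{4 \frac{1}{-7}}{3} = \frac{4}{3} + \frac{4 \left(- \frac{1}{7}\right)}{3} = \frac{4}{3} + \frac{1}{3} \left(- \frac{4}{7}\right) = \frac{4}{3} - \frac{4}{21} = \frac{8}{7} \approx 1.1429$)
$u{\left(J \right)} = \left(-3 + J\right) \left(-2 + 2 J\right)$ ($u{\left(J \right)} = \left(2 J - 2\right) \left(J - 3\right) = \left(-2 + 2 J\right) \left(-3 + J\right) = \left(-3 + J\right) \left(-2 + 2 J\right)$)
$p u{\left(\left(\left(-3\right) 3 + 3\right) + 5 \right)} = \frac{8 \left(6 - 8 \left(\left(\left(-3\right) 3 + 3\right) + 5\right) + 2 \left(\left(\left(-3\right) 3 + 3\right) + 5\right)^{2}\right)}{7} = \frac{8 \left(6 - 8 \left(\left(-9 + 3\right) + 5\right) + 2 \left(\left(-9 + 3\right) + 5\right)^{2}\right)}{7} = \frac{8 \left(6 - 8 \left(-6 + 5\right) + 2 \left(-6 + 5\right)^{2}\right)}{7} = \frac{8 \left(6 - -8 + 2 \left(-1\right)^{2}\right)}{7} = \frac{8 \left(6 + 8 + 2 \cdot 1\right)}{7} = \frac{8 \left(6 + 8 + 2\right)}{7} = \frac{8}{7} \cdot 16 = \frac{128}{7}$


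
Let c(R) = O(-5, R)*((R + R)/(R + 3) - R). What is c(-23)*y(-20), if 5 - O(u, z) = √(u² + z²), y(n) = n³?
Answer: -1012000 + 202400*√554 ≈ 3.7519e+6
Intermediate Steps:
O(u, z) = 5 - √(u² + z²)
c(R) = (5 - √(25 + R²))*(-R + 2*R/(3 + R)) (c(R) = (5 - √((-5)² + R²))*((R + R)/(R + 3) - R) = (5 - √(25 + R²))*((2*R)/(3 + R) - R) = (5 - √(25 + R²))*(2*R/(3 + R) - R) = (5 - √(25 + R²))*(-R + 2*R/(3 + R)))
c(-23)*y(-20) = -23*(1 - 23)*(-5 + √(25 + (-23)²))/(3 - 23)*(-20)³ = -23*(-22)*(-5 + √(25 + 529))/(-20)*(-8000) = -23*(-1/20)*(-22)*(-5 + √554)*(-8000) = (253/2 - 253*√554/10)*(-8000) = -1012000 + 202400*√554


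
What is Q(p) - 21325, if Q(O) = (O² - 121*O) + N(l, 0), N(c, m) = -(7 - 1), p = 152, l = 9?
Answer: -16619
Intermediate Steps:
N(c, m) = -6 (N(c, m) = -1*6 = -6)
Q(O) = -6 + O² - 121*O (Q(O) = (O² - 121*O) - 6 = -6 + O² - 121*O)
Q(p) - 21325 = (-6 + 152² - 121*152) - 21325 = (-6 + 23104 - 18392) - 21325 = 4706 - 21325 = -16619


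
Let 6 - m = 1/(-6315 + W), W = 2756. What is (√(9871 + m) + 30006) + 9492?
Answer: 39498 + 2*√31276709099/3559 ≈ 39597.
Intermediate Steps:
m = 21355/3559 (m = 6 - 1/(-6315 + 2756) = 6 - 1/(-3559) = 6 - 1*(-1/3559) = 6 + 1/3559 = 21355/3559 ≈ 6.0003)
(√(9871 + m) + 30006) + 9492 = (√(9871 + 21355/3559) + 30006) + 9492 = (√(35152244/3559) + 30006) + 9492 = (2*√31276709099/3559 + 30006) + 9492 = (30006 + 2*√31276709099/3559) + 9492 = 39498 + 2*√31276709099/3559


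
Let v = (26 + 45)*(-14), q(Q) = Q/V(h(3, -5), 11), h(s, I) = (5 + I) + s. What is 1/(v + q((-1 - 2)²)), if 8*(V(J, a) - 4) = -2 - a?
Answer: -19/18814 ≈ -0.0010099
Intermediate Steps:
h(s, I) = 5 + I + s
V(J, a) = 15/4 - a/8 (V(J, a) = 4 + (-2 - a)/8 = 4 + (-¼ - a/8) = 15/4 - a/8)
q(Q) = 8*Q/19 (q(Q) = Q/(15/4 - ⅛*11) = Q/(15/4 - 11/8) = Q/(19/8) = Q*(8/19) = 8*Q/19)
v = -994 (v = 71*(-14) = -994)
1/(v + q((-1 - 2)²)) = 1/(-994 + 8*(-1 - 2)²/19) = 1/(-994 + (8/19)*(-3)²) = 1/(-994 + (8/19)*9) = 1/(-994 + 72/19) = 1/(-18814/19) = -19/18814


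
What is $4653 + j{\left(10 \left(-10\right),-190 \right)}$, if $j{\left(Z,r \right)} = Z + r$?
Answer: $4363$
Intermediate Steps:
$4653 + j{\left(10 \left(-10\right),-190 \right)} = 4653 + \left(10 \left(-10\right) - 190\right) = 4653 - 290 = 4363$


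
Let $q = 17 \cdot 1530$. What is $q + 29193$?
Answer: $55203$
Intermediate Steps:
$q = 26010$
$q + 29193 = 26010 + 29193 = 55203$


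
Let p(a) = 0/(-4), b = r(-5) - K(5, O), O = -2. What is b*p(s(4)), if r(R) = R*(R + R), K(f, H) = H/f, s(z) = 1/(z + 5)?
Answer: 0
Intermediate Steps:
s(z) = 1/(5 + z)
r(R) = 2*R**2 (r(R) = R*(2*R) = 2*R**2)
b = 252/5 (b = 2*(-5)**2 - (-2)/5 = 2*25 - (-2)/5 = 50 - 1*(-2/5) = 50 + 2/5 = 252/5 ≈ 50.400)
p(a) = 0 (p(a) = 0*(-1/4) = 0)
b*p(s(4)) = (252/5)*0 = 0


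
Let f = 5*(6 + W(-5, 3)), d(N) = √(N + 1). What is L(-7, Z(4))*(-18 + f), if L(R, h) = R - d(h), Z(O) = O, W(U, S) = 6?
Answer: -294 - 42*√5 ≈ -387.92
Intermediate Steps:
d(N) = √(1 + N)
f = 60 (f = 5*(6 + 6) = 5*12 = 60)
L(R, h) = R - √(1 + h)
L(-7, Z(4))*(-18 + f) = (-7 - √(1 + 4))*(-18 + 60) = (-7 - √5)*42 = -294 - 42*√5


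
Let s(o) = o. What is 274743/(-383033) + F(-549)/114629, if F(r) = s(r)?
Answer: -647016336/896054893 ≈ -0.72207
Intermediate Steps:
F(r) = r
274743/(-383033) + F(-549)/114629 = 274743/(-383033) - 549/114629 = 274743*(-1/383033) - 549*1/114629 = -5607/7817 - 549/114629 = -647016336/896054893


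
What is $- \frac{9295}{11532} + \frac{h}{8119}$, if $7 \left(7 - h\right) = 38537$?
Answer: $- \frac{972106351}{655398156} \approx -1.4832$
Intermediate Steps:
$h = - \frac{38488}{7}$ ($h = 7 - \frac{38537}{7} = - \frac{38488}{7} \approx -5498.3$)
$- \frac{9295}{11532} + \frac{h}{8119} = - \frac{9295}{11532} - \frac{38488}{7 \cdot 8119} = \left(-9295\right) \frac{1}{11532} - \frac{38488}{56833} = - \frac{9295}{11532} - \frac{38488}{56833} = - \frac{972106351}{655398156}$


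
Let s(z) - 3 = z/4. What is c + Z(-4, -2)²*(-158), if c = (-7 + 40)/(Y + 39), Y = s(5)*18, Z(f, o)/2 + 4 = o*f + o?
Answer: -17694/7 ≈ -2527.7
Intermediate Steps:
s(z) = 3 + z/4
Z(f, o) = -8 + 2*o + 2*f*o (Z(f, o) = -8 + 2*(o*f + o) = -8 + 2*(f*o + o) = -8 + 2*(o + f*o) = -8 + (2*o + 2*f*o) = -8 + 2*o + 2*f*o)
Y = 153/2 (Y = (3 + (¼)*5)*18 = (3 + 5/4)*18 = (17/4)*18 = 153/2 ≈ 76.500)
c = 2/7 (c = (-7 + 40)/(153/2 + 39) = 33/(231/2) = 33*(2/231) = 2/7 ≈ 0.28571)
c + Z(-4, -2)²*(-158) = 2/7 + (-8 + 2*(-2) + 2*(-4)*(-2))²*(-158) = 2/7 + (-8 - 4 + 16)²*(-158) = 2/7 + 4²*(-158) = 2/7 + 16*(-158) = 2/7 - 2528 = -17694/7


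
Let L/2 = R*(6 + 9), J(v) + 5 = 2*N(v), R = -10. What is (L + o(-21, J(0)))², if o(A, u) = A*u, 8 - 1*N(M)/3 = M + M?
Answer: 1447209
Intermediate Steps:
N(M) = 24 - 6*M (N(M) = 24 - 3*(M + M) = 24 - 6*M)
J(v) = 43 - 12*v (J(v) = -5 + 2*(24 - 6*v) = -5 + (48 - 12*v) = 43 - 12*v)
L = -300 (L = 2*(-10*(6 + 9)) = 2*(-10*15) = 2*(-150) = -300)
(L + o(-21, J(0)))² = (-300 - 21*(43 - 12*0))² = (-300 - 21*(43 + 0))² = (-300 - 21*43)² = (-300 - 903)² = (-1203)² = 1447209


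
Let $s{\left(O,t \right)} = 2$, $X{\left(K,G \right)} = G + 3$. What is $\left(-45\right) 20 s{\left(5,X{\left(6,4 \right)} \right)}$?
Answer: $-1800$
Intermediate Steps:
$X{\left(K,G \right)} = 3 + G$
$\left(-45\right) 20 s{\left(5,X{\left(6,4 \right)} \right)} = \left(-45\right) 20 \cdot 2 = \left(-900\right) 2 = -1800$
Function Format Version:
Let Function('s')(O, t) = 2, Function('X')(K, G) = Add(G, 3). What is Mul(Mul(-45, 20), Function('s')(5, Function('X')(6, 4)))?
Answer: -1800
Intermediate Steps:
Function('X')(K, G) = Add(3, G)
Mul(Mul(-45, 20), Function('s')(5, Function('X')(6, 4))) = Mul(Mul(-45, 20), 2) = Mul(-900, 2) = -1800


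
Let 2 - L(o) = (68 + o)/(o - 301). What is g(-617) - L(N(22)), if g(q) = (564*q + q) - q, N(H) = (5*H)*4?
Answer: -48370102/139 ≈ -3.4799e+5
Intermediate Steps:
N(H) = 20*H
L(o) = 2 - (68 + o)/(-301 + o) (L(o) = 2 - (68 + o)/(o - 301) = 2 - (68 + o)/(-301 + o))
g(q) = 564*q (g(q) = 565*q - q = 564*q)
g(-617) - L(N(22)) = 564*(-617) - (-670 + 20*22)/(-301 + 20*22) = -347988 - (-670 + 440)/(-301 + 440) = -347988 - (-230)/139 = -347988 - 1*(-230/139) = -347988 + 230/139 = -48370102/139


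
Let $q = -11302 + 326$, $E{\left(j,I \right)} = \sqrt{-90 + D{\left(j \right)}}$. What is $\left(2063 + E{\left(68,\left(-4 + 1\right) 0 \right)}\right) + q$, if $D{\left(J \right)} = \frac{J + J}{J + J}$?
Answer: $-8913 + i \sqrt{89} \approx -8913.0 + 9.434 i$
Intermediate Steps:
$D{\left(J \right)} = 1$ ($D{\left(J \right)} = \frac{2 J}{2 J} = 2 J \frac{1}{2 J} = 1$)
$E{\left(j,I \right)} = i \sqrt{89}$ ($E{\left(j,I \right)} = \sqrt{-90 + 1} = \sqrt{-89} = i \sqrt{89}$)
$q = -10976$
$\left(2063 + E{\left(68,\left(-4 + 1\right) 0 \right)}\right) + q = \left(2063 + i \sqrt{89}\right) - 10976 = -8913 + i \sqrt{89}$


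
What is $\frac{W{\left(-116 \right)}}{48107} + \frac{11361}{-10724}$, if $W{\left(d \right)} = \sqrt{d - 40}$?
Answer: $- \frac{1623}{1532} + \frac{2 i \sqrt{39}}{48107} \approx -1.0594 + 0.00025963 i$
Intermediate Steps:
$W{\left(d \right)} = \sqrt{-40 + d}$
$\frac{W{\left(-116 \right)}}{48107} + \frac{11361}{-10724} = \frac{\sqrt{-40 - 116}}{48107} + \frac{11361}{-10724} = \sqrt{-156} \cdot \frac{1}{48107} + 11361 \left(- \frac{1}{10724}\right) = 2 i \sqrt{39} \cdot \frac{1}{48107} - \frac{1623}{1532} = \frac{2 i \sqrt{39}}{48107} - \frac{1623}{1532} = - \frac{1623}{1532} + \frac{2 i \sqrt{39}}{48107}$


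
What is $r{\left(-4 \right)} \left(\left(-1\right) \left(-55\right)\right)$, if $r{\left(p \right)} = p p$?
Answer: $880$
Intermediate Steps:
$r{\left(p \right)} = p^{2}$
$r{\left(-4 \right)} \left(\left(-1\right) \left(-55\right)\right) = \left(-4\right)^{2} \left(\left(-1\right) \left(-55\right)\right) = 16 \cdot 55 = 880$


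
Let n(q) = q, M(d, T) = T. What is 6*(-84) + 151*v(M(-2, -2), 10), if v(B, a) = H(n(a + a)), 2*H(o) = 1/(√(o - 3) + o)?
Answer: -191522/383 - 151*√17/766 ≈ -500.87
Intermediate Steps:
H(o) = 1/(2*(o + √(-3 + o))) (H(o) = 1/(2*(√(o - 3) + o)) = 1/(2*(√(-3 + o) + o)) = 1/(2*(o + √(-3 + o))))
v(B, a) = 1/(2*(√(-3 + 2*a) + 2*a)) (v(B, a) = 1/(2*((a + a) + √(-3 + (a + a)))) = 1/(2*(2*a + √(-3 + 2*a))) = 1/(2*(√(-3 + 2*a) + 2*a)))
6*(-84) + 151*v(M(-2, -2), 10) = 6*(-84) + 151*(1/(2*(√(-3 + 2*10) + 2*10))) = -504 + 151*(1/(2*(√(-3 + 20) + 20))) = -504 + 151*(1/(2*(√17 + 20))) = -504 + 151*(1/(2*(20 + √17))) = -504 + 151/(2*(20 + √17))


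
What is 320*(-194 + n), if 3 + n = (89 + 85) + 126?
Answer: 32960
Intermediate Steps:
n = 297 (n = -3 + ((89 + 85) + 126) = -3 + (174 + 126) = -3 + 300 = 297)
320*(-194 + n) = 320*(-194 + 297) = 320*103 = 32960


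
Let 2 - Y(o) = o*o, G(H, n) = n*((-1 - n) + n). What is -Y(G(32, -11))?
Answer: 119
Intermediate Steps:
G(H, n) = -n (G(H, n) = n*(-1) = -n)
Y(o) = 2 - o² (Y(o) = 2 - o*o = 2 - o²)
-Y(G(32, -11)) = -(2 - (-1*(-11))²) = -(2 - 1*11²) = -(2 - 1*121) = -(2 - 121) = -1*(-119) = 119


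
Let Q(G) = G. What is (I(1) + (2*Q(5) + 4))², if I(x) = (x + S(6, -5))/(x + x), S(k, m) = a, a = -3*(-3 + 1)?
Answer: 1225/4 ≈ 306.25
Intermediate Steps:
a = 6 (a = -3*(-2) = 6)
S(k, m) = 6
I(x) = (6 + x)/(2*x) (I(x) = (x + 6)/(x + x) = (6 + x)/((2*x)) = (6 + x)*(1/(2*x)) = (6 + x)/(2*x))
(I(1) + (2*Q(5) + 4))² = ((½)*(6 + 1)/1 + (2*5 + 4))² = ((½)*1*7 + (10 + 4))² = (7/2 + 14)² = (35/2)² = 1225/4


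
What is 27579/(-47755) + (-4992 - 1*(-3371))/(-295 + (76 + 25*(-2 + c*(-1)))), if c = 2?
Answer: 68613154/15233845 ≈ 4.5040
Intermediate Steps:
27579/(-47755) + (-4992 - 1*(-3371))/(-295 + (76 + 25*(-2 + c*(-1)))) = 27579/(-47755) + (-4992 - 1*(-3371))/(-295 + (76 + 25*(-2 + 2*(-1)))) = 27579*(-1/47755) + (-4992 + 3371)/(-295 + (76 + 25*(-2 - 2))) = -27579/47755 - 1621/(-295 + (76 + 25*(-4))) = -27579/47755 - 1621/(-295 + (76 - 100)) = -27579/47755 - 1621/(-295 - 24) = -27579/47755 - 1621/(-319) = -27579/47755 - 1621*(-1/319) = -27579/47755 + 1621/319 = 68613154/15233845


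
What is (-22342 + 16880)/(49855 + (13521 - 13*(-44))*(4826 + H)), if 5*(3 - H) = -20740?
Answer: -2731/63281358 ≈ -4.3156e-5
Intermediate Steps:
H = 4151 (H = 3 - ⅕*(-20740) = 3 + 4148 = 4151)
(-22342 + 16880)/(49855 + (13521 - 13*(-44))*(4826 + H)) = (-22342 + 16880)/(49855 + (13521 - 13*(-44))*(4826 + 4151)) = -5462/(49855 + (13521 + 572)*8977) = -5462/(49855 + 14093*8977) = -5462/(49855 + 126512861) = -5462/126562716 = -5462*1/126562716 = -2731/63281358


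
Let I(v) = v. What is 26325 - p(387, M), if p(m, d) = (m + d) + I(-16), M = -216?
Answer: 26170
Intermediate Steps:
p(m, d) = -16 + d + m (p(m, d) = (m + d) - 16 = (d + m) - 16 = -16 + d + m)
26325 - p(387, M) = 26325 - (-16 - 216 + 387) = 26325 - 1*155 = 26325 - 155 = 26170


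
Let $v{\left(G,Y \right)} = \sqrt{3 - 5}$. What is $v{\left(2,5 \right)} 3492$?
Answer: $3492 i \sqrt{2} \approx 4938.4 i$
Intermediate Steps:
$v{\left(G,Y \right)} = i \sqrt{2}$ ($v{\left(G,Y \right)} = \sqrt{-2} = i \sqrt{2}$)
$v{\left(2,5 \right)} 3492 = i \sqrt{2} \cdot 3492 = 3492 i \sqrt{2}$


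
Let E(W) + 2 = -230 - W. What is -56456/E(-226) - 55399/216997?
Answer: 6125225119/650991 ≈ 9409.1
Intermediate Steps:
E(W) = -232 - W (E(W) = -2 + (-230 - W) = -232 - W)
-56456/E(-226) - 55399/216997 = -56456/(-232 - 1*(-226)) - 55399/216997 = -56456/(-232 + 226) - 55399*1/216997 = -56456/(-6) - 55399/216997 = -56456*(-1/6) - 55399/216997 = 28228/3 - 55399/216997 = 6125225119/650991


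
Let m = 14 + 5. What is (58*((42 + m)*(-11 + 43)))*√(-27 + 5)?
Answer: 113216*I*√22 ≈ 5.3103e+5*I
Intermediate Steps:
m = 19
(58*((42 + m)*(-11 + 43)))*√(-27 + 5) = (58*((42 + 19)*(-11 + 43)))*√(-27 + 5) = (58*(61*32))*√(-22) = (58*1952)*(I*√22) = 113216*(I*√22) = 113216*I*√22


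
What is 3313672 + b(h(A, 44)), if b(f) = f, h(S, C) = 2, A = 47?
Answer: 3313674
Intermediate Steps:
3313672 + b(h(A, 44)) = 3313672 + 2 = 3313674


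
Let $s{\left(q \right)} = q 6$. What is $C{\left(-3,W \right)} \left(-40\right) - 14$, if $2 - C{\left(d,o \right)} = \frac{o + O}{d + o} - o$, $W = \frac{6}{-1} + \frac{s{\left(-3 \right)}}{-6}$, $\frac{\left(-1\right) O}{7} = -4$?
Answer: $- \frac{422}{3} \approx -140.67$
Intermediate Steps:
$O = 28$ ($O = \left(-7\right) \left(-4\right) = 28$)
$s{\left(q \right)} = 6 q$
$W = -3$ ($W = \frac{6}{-1} + \frac{6 \left(-3\right)}{-6} = 6 \left(-1\right) - -3 = -6 + 3 = -3$)
$C{\left(d,o \right)} = 2 + o - \frac{28 + o}{d + o}$ ($C{\left(d,o \right)} = 2 - \left(\frac{o + 28}{d + o} - o\right) = 2 - \left(\frac{28 + o}{d + o} - o\right) = 2 - \left(- o + \frac{28 + o}{d + o}\right) = 2 + \left(o - \frac{28 + o}{d + o}\right) = 2 + o - \frac{28 + o}{d + o}$)
$C{\left(-3,W \right)} \left(-40\right) - 14 = \frac{-28 - 3 + \left(-3\right)^{2} + 2 \left(-3\right) - -9}{-3 - 3} \left(-40\right) - 14 = \frac{-28 - 3 + 9 - 6 + 9}{-6} \left(-40\right) - 14 = \left(- \frac{1}{6}\right) \left(-19\right) \left(-40\right) - 14 = \frac{19}{6} \left(-40\right) - 14 = - \frac{380}{3} - 14 = - \frac{422}{3}$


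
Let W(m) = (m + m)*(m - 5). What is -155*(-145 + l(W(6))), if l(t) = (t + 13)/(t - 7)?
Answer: 21700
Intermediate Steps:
W(m) = 2*m*(-5 + m) (W(m) = (2*m)*(-5 + m) = 2*m*(-5 + m))
l(t) = (13 + t)/(-7 + t)
-155*(-145 + l(W(6))) = -155*(-145 + (13 + 2*6*(-5 + 6))/(-7 + 2*6*(-5 + 6))) = -155*(-145 + (13 + 2*6*1)/(-7 + 2*6*1)) = -155*(-145 + (13 + 12)/(-7 + 12)) = -155*(-145 + 25/5) = -155*(-145 + (⅕)*25) = -155*(-145 + 5) = -155*(-140) = 21700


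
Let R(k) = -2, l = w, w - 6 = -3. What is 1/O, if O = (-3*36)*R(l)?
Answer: 1/216 ≈ 0.0046296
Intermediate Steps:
w = 3 (w = 6 - 3 = 3)
l = 3
O = 216 (O = -3*36*(-2) = -108*(-2) = 216)
1/O = 1/216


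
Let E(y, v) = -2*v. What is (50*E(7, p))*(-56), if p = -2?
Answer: -11200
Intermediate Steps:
(50*E(7, p))*(-56) = (50*(-2*(-2)))*(-56) = (50*4)*(-56) = 200*(-56) = -11200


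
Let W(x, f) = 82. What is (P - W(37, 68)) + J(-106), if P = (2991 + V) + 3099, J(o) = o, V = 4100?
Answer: 10002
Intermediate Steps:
P = 10190 (P = (2991 + 4100) + 3099 = 7091 + 3099 = 10190)
(P - W(37, 68)) + J(-106) = (10190 - 1*82) - 106 = (10190 - 82) - 106 = 10108 - 106 = 10002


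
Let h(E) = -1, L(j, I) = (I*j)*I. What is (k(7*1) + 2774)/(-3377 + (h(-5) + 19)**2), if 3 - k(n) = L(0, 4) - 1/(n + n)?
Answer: -38879/42742 ≈ -0.90962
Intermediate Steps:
L(j, I) = j*I**2
k(n) = 3 + 1/(2*n) (k(n) = 3 - (0*4**2 - 1/(n + n)) = 3 - (0*16 - 1/(2*n)) = 3 - (0 - 1/(2*n)) = 3 - (-1)/(2*n) = 3 + 1/(2*n))
(k(7*1) + 2774)/(-3377 + (h(-5) + 19)**2) = ((3 + 1/(2*((7*1)))) + 2774)/(-3377 + (-1 + 19)**2) = ((3 + (1/2)/7) + 2774)/(-3377 + 18**2) = ((3 + (1/2)*(1/7)) + 2774)/(-3377 + 324) = ((3 + 1/14) + 2774)/(-3053) = (43/14 + 2774)*(-1/3053) = (38879/14)*(-1/3053) = -38879/42742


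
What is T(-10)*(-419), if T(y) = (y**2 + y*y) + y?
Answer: -79610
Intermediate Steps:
T(y) = y + 2*y**2 (T(y) = (y**2 + y**2) + y = 2*y**2 + y = y + 2*y**2)
T(-10)*(-419) = -10*(1 + 2*(-10))*(-419) = -10*(1 - 20)*(-419) = -10*(-19)*(-419) = 190*(-419) = -79610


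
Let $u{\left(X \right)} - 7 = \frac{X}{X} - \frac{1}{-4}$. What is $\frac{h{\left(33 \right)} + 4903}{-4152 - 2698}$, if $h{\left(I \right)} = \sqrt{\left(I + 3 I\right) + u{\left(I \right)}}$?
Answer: $- \frac{4903}{6850} - \frac{\sqrt{561}}{13700} \approx -0.71749$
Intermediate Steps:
$u{\left(X \right)} = \frac{33}{4}$ ($u{\left(X \right)} = 7 + \left(\frac{X}{X} - \frac{1}{-4}\right) = 7 + \left(1 - - \frac{1}{4}\right) = 7 + \left(1 + \frac{1}{4}\right) = 7 + \frac{5}{4} = \frac{33}{4}$)
$h{\left(I \right)} = \sqrt{\frac{33}{4} + 4 I}$ ($h{\left(I \right)} = \sqrt{\left(I + 3 I\right) + \frac{33}{4}} = \sqrt{4 I + \frac{33}{4}} = \sqrt{\frac{33}{4} + 4 I}$)
$\frac{h{\left(33 \right)} + 4903}{-4152 - 2698} = \frac{\frac{\sqrt{33 + 16 \cdot 33}}{2} + 4903}{-4152 - 2698} = \frac{\frac{\sqrt{33 + 528}}{2} + 4903}{-6850} = \left(\frac{\sqrt{561}}{2} + 4903\right) \left(- \frac{1}{6850}\right) = \left(4903 + \frac{\sqrt{561}}{2}\right) \left(- \frac{1}{6850}\right) = - \frac{4903}{6850} - \frac{\sqrt{561}}{13700}$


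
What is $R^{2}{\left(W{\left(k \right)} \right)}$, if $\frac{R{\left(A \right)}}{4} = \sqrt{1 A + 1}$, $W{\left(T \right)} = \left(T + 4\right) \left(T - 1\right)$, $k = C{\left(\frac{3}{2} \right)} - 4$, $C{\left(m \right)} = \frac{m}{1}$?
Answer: $-68$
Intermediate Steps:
$C{\left(m \right)} = m$ ($C{\left(m \right)} = m 1 = m$)
$k = - \frac{5}{2}$ ($k = \frac{3}{2} - 4 = - \frac{5}{2} \approx -2.5$)
$W{\left(T \right)} = \left(-1 + T\right) \left(4 + T\right)$ ($W{\left(T \right)} = \left(4 + T\right) \left(-1 + T\right) = \left(-1 + T\right) \left(4 + T\right)$)
$R{\left(A \right)} = 4 \sqrt{1 + A}$ ($R{\left(A \right)} = 4 \sqrt{1 A + 1} = 4 \sqrt{A + 1} = 4 \sqrt{1 + A}$)
$R^{2}{\left(W{\left(k \right)} \right)} = \left(4 \sqrt{1 + \left(-4 + \left(- \frac{5}{2}\right)^{2} + 3 \left(- \frac{5}{2}\right)\right)}\right)^{2} = \left(4 \sqrt{1 - \frac{21}{4}}\right)^{2} = \left(4 \sqrt{- \frac{17}{4}}\right)^{2} = \left(4 \frac{i \sqrt{17}}{2}\right)^{2} = \left(2 i \sqrt{17}\right)^{2} = -68$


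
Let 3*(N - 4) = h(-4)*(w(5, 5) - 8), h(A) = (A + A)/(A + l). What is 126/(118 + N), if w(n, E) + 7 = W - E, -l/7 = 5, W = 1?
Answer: 7371/7061 ≈ 1.0439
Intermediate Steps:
l = -35 (l = -7*5 = -35)
h(A) = 2*A/(-35 + A) (h(A) = (A + A)/(A - 35) = (2*A)/(-35 + A) = 2*A/(-35 + A))
w(n, E) = -6 - E (w(n, E) = -7 + (1 - E) = -6 - E)
N = 316/117 (N = 4 + ((2*(-4)/(-35 - 4))*((-6 - 1*5) - 8))/3 = 4 + ((2*(-4)/(-39))*((-6 - 5) - 8))/3 = 4 + ((2*(-4)*(-1/39))*(-11 - 8))/3 = 4 + ((8/39)*(-19))/3 = 4 + (1/3)*(-152/39) = 4 - 152/117 = 316/117 ≈ 2.7009)
126/(118 + N) = 126/(118 + 316/117) = 126/(14122/117) = (117/14122)*126 = 7371/7061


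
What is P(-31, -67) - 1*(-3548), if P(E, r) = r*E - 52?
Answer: 5573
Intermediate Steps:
P(E, r) = -52 + E*r (P(E, r) = E*r - 52 = -52 + E*r)
P(-31, -67) - 1*(-3548) = (-52 - 31*(-67)) - 1*(-3548) = (-52 + 2077) + 3548 = 2025 + 3548 = 5573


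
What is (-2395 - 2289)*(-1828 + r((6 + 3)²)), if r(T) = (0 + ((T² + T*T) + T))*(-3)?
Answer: 194090908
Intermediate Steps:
r(T) = -6*T² - 3*T (r(T) = (0 + ((T² + T²) + T))*(-3) = (0 + (2*T² + T))*(-3) = (0 + (T + 2*T²))*(-3) = (T + 2*T²)*(-3) = -6*T² - 3*T)
(-2395 - 2289)*(-1828 + r((6 + 3)²)) = (-2395 - 2289)*(-1828 - 3*(6 + 3)²*(1 + 2*(6 + 3)²)) = -4684*(-1828 - 3*9²*(1 + 2*9²)) = -4684*(-1828 - 3*81*(1 + 2*81)) = -4684*(-1828 - 3*81*(1 + 162)) = -4684*(-1828 - 3*81*163) = -4684*(-1828 - 39609) = -4684*(-41437) = 194090908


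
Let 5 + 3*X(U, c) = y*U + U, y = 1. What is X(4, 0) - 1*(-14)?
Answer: 15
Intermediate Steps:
X(U, c) = -5/3 + 2*U/3 (X(U, c) = -5/3 + (1*U + U)/3 = -5/3 + (U + U)/3 = -5/3 + (2*U)/3 = -5/3 + 2*U/3)
X(4, 0) - 1*(-14) = (-5/3 + (⅔)*4) - 1*(-14) = (-5/3 + 8/3) + 14 = 1 + 14 = 15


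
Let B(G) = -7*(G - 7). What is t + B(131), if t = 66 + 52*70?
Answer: 2838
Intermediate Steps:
B(G) = 49 - 7*G (B(G) = -7*(-7 + G) = 49 - 7*G)
t = 3706 (t = 66 + 3640 = 3706)
t + B(131) = 3706 + (49 - 7*131) = 3706 + (49 - 917) = 3706 - 868 = 2838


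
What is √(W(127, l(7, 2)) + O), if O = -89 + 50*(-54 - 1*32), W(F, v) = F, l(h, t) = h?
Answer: I*√4262 ≈ 65.284*I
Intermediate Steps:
O = -4389 (O = -89 + 50*(-54 - 32) = -89 + 50*(-86) = -89 - 4300 = -4389)
√(W(127, l(7, 2)) + O) = √(127 - 4389) = √(-4262) = I*√4262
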